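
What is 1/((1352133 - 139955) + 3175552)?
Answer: 1/4387730 ≈ 2.2791e-7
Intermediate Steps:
1/((1352133 - 139955) + 3175552) = 1/(1212178 + 3175552) = 1/4387730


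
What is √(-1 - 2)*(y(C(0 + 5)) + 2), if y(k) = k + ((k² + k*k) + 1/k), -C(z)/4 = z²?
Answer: 1990199*I*√3/100 ≈ 34471.0*I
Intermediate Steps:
C(z) = -4*z²
y(k) = k + 1/k + 2*k² (y(k) = k + ((k² + k²) + 1/k) = k + (2*k² + 1/k) = k + (1/k + 2*k²) = k + 1/k + 2*k²)
√(-1 - 2)*(y(C(0 + 5)) + 2) = √(-1 - 2)*((-4*(0 + 5)² + 1/(-4*(0 + 5)²) + 2*(-4*(0 + 5)²)²) + 2) = √(-3)*((-4*5² + 1/(-4*5²) + 2*(-4*5²)²) + 2) = (I*√3)*((-4*25 + 1/(-4*25) + 2*(-4*25)²) + 2) = (I*√3)*((-100 + 1/(-100) + 2*(-100)²) + 2) = (I*√3)*((-100 - 1/100 + 2*10000) + 2) = (I*√3)*((-100 - 1/100 + 20000) + 2) = (I*√3)*(1989999/100 + 2) = (I*√3)*(1990199/100) = 1990199*I*√3/100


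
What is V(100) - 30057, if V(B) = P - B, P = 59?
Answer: -30098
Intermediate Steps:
V(B) = 59 - B
V(100) - 30057 = (59 - 1*100) - 30057 = (59 - 100) - 30057 = -41 - 30057 = -30098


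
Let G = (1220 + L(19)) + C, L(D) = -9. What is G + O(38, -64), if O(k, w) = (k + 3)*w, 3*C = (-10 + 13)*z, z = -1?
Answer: -1414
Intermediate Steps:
C = -1 (C = ((-10 + 13)*(-1))/3 = (3*(-1))/3 = (⅓)*(-3) = -1)
O(k, w) = w*(3 + k) (O(k, w) = (3 + k)*w = w*(3 + k))
G = 1210 (G = (1220 - 9) - 1 = 1211 - 1 = 1210)
G + O(38, -64) = 1210 - 64*(3 + 38) = 1210 - 64*41 = 1210 - 2624 = -1414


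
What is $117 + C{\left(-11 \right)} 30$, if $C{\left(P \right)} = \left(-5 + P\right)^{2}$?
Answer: $7797$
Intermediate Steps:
$117 + C{\left(-11 \right)} 30 = 117 + \left(-5 - 11\right)^{2} \cdot 30 = 117 + \left(-16\right)^{2} \cdot 30 = 117 + 256 \cdot 30 = 117 + 7680 = 7797$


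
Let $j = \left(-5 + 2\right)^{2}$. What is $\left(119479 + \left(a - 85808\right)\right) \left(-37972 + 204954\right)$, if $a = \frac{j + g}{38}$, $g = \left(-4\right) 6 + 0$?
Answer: $\frac{106825315153}{19} \approx 5.6224 \cdot 10^{9}$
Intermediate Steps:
$j = 9$ ($j = \left(-3\right)^{2} = 9$)
$g = -24$ ($g = -24 + 0 = -24$)
$a = - \frac{15}{38}$ ($a = \frac{9 - 24}{38} = \frac{1}{38} \left(-15\right) = - \frac{15}{38} \approx -0.39474$)
$\left(119479 + \left(a - 85808\right)\right) \left(-37972 + 204954\right) = \left(119479 - \frac{3260719}{38}\right) \left(-37972 + 204954\right) = \left(119479 - \frac{3260719}{38}\right) 166982 = \frac{1279483}{38} \cdot 166982 = \frac{106825315153}{19}$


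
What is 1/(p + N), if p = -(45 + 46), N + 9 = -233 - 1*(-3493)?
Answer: 1/3160 ≈ 0.00031646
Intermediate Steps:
N = 3251 (N = -9 + (-233 - 1*(-3493)) = -9 + (-233 + 3493) = -9 + 3260 = 3251)
p = -91 (p = -1*91 = -91)
1/(p + N) = 1/(-91 + 3251) = 1/3160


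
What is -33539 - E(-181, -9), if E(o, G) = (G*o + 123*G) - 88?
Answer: -33973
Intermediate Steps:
E(o, G) = -88 + 123*G + G*o (E(o, G) = (123*G + G*o) - 88 = -88 + 123*G + G*o)
-33539 - E(-181, -9) = -33539 - (-88 + 123*(-9) - 9*(-181)) = -33539 - (-88 - 1107 + 1629) = -33539 - 1*434 = -33539 - 434 = -33973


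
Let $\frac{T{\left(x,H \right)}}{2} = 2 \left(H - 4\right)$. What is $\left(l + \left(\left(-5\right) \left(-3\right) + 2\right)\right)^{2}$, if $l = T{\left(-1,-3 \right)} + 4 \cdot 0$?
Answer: $121$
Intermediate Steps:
$T{\left(x,H \right)} = -16 + 4 H$ ($T{\left(x,H \right)} = 2 \cdot 2 \left(H - 4\right) = 2 \cdot 2 \left(-4 + H\right) = 2 \left(-8 + 2 H\right) = -16 + 4 H$)
$l = -28$ ($l = \left(-16 + 4 \left(-3\right)\right) + 4 \cdot 0 = \left(-16 - 12\right) + 0 = -28 + 0 = -28$)
$\left(l + \left(\left(-5\right) \left(-3\right) + 2\right)\right)^{2} = \left(-28 + \left(\left(-5\right) \left(-3\right) + 2\right)\right)^{2} = \left(-28 + \left(15 + 2\right)\right)^{2} = \left(-28 + 17\right)^{2} = \left(-11\right)^{2} = 121$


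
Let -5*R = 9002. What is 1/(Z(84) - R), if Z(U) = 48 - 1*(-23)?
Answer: 5/9357 ≈ 0.00053436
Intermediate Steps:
R = -9002/5 (R = -⅕*9002 = -9002/5 ≈ -1800.4)
Z(U) = 71 (Z(U) = 48 + 23 = 71)
1/(Z(84) - R) = 1/(71 - 1*(-9002/5)) = 1/(71 + 9002/5) = 1/(9357/5) = 5/9357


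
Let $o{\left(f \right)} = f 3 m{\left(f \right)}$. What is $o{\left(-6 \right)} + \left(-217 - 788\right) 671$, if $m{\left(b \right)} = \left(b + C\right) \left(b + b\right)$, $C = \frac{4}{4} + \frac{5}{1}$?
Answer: $-674355$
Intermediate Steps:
$C = 6$ ($C = 4 \cdot \frac{1}{4} + 5 \cdot 1 = 1 + 5 = 6$)
$m{\left(b \right)} = 2 b \left(6 + b\right)$ ($m{\left(b \right)} = \left(b + 6\right) \left(b + b\right) = \left(6 + b\right) 2 b = 2 b \left(6 + b\right)$)
$o{\left(f \right)} = 6 f^{2} \left(6 + f\right)$ ($o{\left(f \right)} = f 3 \cdot 2 f \left(6 + f\right) = 3 f 2 f \left(6 + f\right) = 6 f^{2} \left(6 + f\right)$)
$o{\left(-6 \right)} + \left(-217 - 788\right) 671 = 6 \left(-6\right)^{2} \left(6 - 6\right) + \left(-217 - 788\right) 671 = 6 \cdot 36 \cdot 0 - 674355 = 0 - 674355 = -674355$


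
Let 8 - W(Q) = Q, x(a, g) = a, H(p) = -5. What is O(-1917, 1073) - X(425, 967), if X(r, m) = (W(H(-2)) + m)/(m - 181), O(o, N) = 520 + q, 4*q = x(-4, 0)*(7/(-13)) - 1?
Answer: 10607135/20436 ≈ 519.04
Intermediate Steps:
W(Q) = 8 - Q
q = 15/52 (q = (-28/(-13) - 1)/4 = (-28*(-1)/13 - 1)/4 = (-4*(-7/13) - 1)/4 = (28/13 - 1)/4 = (¼)*(15/13) = 15/52 ≈ 0.28846)
O(o, N) = 27055/52 (O(o, N) = 520 + 15/52 = 27055/52)
X(r, m) = (13 + m)/(-181 + m) (X(r, m) = ((8 - 1*(-5)) + m)/(m - 181) = ((8 + 5) + m)/(-181 + m) = (13 + m)/(-181 + m))
O(-1917, 1073) - X(425, 967) = 27055/52 - (13 + 967)/(-181 + 967) = 27055/52 - 980/786 = 27055/52 - 1*490/393 = 27055/52 - 490/393 = 10607135/20436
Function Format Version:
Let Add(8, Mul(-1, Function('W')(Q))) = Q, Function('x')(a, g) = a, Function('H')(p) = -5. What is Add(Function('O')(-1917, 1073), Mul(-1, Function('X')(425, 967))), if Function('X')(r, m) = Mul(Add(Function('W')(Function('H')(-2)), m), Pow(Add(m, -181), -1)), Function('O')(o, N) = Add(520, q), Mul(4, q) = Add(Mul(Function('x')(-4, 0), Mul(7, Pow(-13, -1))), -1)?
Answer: Rational(10607135, 20436) ≈ 519.04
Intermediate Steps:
Function('W')(Q) = Add(8, Mul(-1, Q))
q = Rational(15, 52) (q = Mul(Rational(1, 4), Add(Mul(-4, Mul(7, Pow(-13, -1))), -1)) = Mul(Rational(1, 4), Add(Mul(-4, Mul(7, Rational(-1, 13))), -1)) = Mul(Rational(1, 4), Add(Mul(-4, Rational(-7, 13)), -1)) = Mul(Rational(1, 4), Add(Rational(28, 13), -1)) = Mul(Rational(1, 4), Rational(15, 13)) = Rational(15, 52) ≈ 0.28846)
Function('O')(o, N) = Rational(27055, 52) (Function('O')(o, N) = Add(520, Rational(15, 52)) = Rational(27055, 52))
Function('X')(r, m) = Mul(Pow(Add(-181, m), -1), Add(13, m)) (Function('X')(r, m) = Mul(Add(Add(8, Mul(-1, -5)), m), Pow(Add(m, -181), -1)) = Mul(Add(Add(8, 5), m), Pow(Add(-181, m), -1)) = Mul(Add(13, m), Pow(Add(-181, m), -1)) = Mul(Pow(Add(-181, m), -1), Add(13, m)))
Add(Function('O')(-1917, 1073), Mul(-1, Function('X')(425, 967))) = Add(Rational(27055, 52), Mul(-1, Mul(Pow(Add(-181, 967), -1), Add(13, 967)))) = Add(Rational(27055, 52), Mul(-1, Mul(Pow(786, -1), 980))) = Add(Rational(27055, 52), Mul(-1, Mul(Rational(1, 786), 980))) = Add(Rational(27055, 52), Mul(-1, Rational(490, 393))) = Add(Rational(27055, 52), Rational(-490, 393)) = Rational(10607135, 20436)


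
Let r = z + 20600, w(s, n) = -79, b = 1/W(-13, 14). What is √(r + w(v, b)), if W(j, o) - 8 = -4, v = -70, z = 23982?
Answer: √44503 ≈ 210.96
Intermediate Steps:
W(j, o) = 4 (W(j, o) = 8 - 4 = 4)
b = ¼ (b = 1/4 = ¼ ≈ 0.25000)
r = 44582 (r = 23982 + 20600 = 44582)
√(r + w(v, b)) = √(44582 - 79) = √44503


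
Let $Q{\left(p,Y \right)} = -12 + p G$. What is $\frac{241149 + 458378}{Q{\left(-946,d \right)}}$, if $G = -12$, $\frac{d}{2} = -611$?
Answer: $\frac{699527}{11340} \approx 61.687$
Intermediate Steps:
$d = -1222$ ($d = 2 \left(-611\right) = -1222$)
$Q{\left(p,Y \right)} = -12 - 12 p$ ($Q{\left(p,Y \right)} = -12 + p \left(-12\right) = -12 - 12 p$)
$\frac{241149 + 458378}{Q{\left(-946,d \right)}} = \frac{241149 + 458378}{-12 - -11352} = \frac{699527}{-12 + 11352} = \frac{699527}{11340}$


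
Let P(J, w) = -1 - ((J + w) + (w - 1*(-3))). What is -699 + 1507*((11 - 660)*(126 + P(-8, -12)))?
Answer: -150619321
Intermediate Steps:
P(J, w) = -4 - J - 2*w (P(J, w) = -1 - ((J + w) + (w + 3)) = -1 - ((J + w) + (3 + w)) = -1 - (3 + J + 2*w) = -1 + (-3 - J - 2*w) = -4 - J - 2*w)
-699 + 1507*((11 - 660)*(126 + P(-8, -12))) = -699 + 1507*((11 - 660)*(126 + (-4 - 1*(-8) - 2*(-12)))) = -699 + 1507*(-649*(126 + (-4 + 8 + 24))) = -699 + 1507*(-649*(126 + 28)) = -699 + 1507*(-649*154) = -699 + 1507*(-99946) = -699 - 150618622 = -150619321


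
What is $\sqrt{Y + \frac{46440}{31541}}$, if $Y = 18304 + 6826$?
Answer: $\frac{\sqrt{25001660297570}}{31541} \approx 158.53$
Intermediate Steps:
$Y = 25130$
$\sqrt{Y + \frac{46440}{31541}} = \sqrt{25130 + \frac{46440}{31541}} = \sqrt{\frac{792671770}{31541}} = \frac{\sqrt{25001660297570}}{31541}$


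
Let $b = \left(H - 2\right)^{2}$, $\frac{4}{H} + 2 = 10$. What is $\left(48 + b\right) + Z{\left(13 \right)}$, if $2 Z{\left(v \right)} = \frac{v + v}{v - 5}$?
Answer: $\frac{415}{8} \approx 51.875$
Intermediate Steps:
$H = \frac{1}{2}$ ($H = \frac{4}{-2 + 10} = \frac{4}{8} = 4 \cdot \frac{1}{8} = \frac{1}{2} \approx 0.5$)
$Z{\left(v \right)} = \frac{v}{-5 + v}$ ($Z{\left(v \right)} = \frac{\left(v + v\right) \frac{1}{v - 5}}{2} = \frac{2 v \frac{1}{-5 + v}}{2} = \frac{v}{-5 + v}$)
$b = \frac{9}{4}$ ($b = \left(\frac{1}{2} - 2\right)^{2} = \left(- \frac{3}{2}\right)^{2} = \frac{9}{4} \approx 2.25$)
$\left(48 + b\right) + Z{\left(13 \right)} = \left(48 + \frac{9}{4}\right) + \frac{13}{-5 + 13} = \frac{201}{4} + \frac{13}{8} = \frac{415}{8}$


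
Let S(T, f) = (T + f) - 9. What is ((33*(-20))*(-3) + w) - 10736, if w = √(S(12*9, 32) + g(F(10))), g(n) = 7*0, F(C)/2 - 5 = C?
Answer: -8756 + √131 ≈ -8744.6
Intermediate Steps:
F(C) = 10 + 2*C
S(T, f) = -9 + T + f
g(n) = 0
w = √131 (w = √((-9 + 12*9 + 32) + 0) = √((-9 + 108 + 32) + 0) = √(131 + 0) = √131 ≈ 11.446)
((33*(-20))*(-3) + w) - 10736 = ((33*(-20))*(-3) + √131) - 10736 = (-660*(-3) + √131) - 10736 = (1980 + √131) - 10736 = -8756 + √131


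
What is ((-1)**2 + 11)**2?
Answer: 144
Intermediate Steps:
((-1)**2 + 11)**2 = (1 + 11)**2 = 12**2 = 144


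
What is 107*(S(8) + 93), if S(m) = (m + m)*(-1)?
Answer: 8239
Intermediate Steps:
S(m) = -2*m (S(m) = (2*m)*(-1) = -2*m)
107*(S(8) + 93) = 107*(-2*8 + 93) = 107*(-16 + 93) = 107*77 = 8239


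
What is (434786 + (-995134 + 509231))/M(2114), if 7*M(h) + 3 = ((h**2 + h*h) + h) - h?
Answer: -357819/8937989 ≈ -0.040034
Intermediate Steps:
M(h) = -3/7 + 2*h**2/7 (M(h) = -3/7 + (((h**2 + h*h) + h) - h)/7 = -3/7 + (((h**2 + h**2) + h) - h)/7 = -3/7 + ((2*h**2 + h) - h)/7 = -3/7 + ((h + 2*h**2) - h)/7 = -3/7 + (2*h**2)/7 = -3/7 + 2*h**2/7)
(434786 + (-995134 + 509231))/M(2114) = (434786 + (-995134 + 509231))/(-3/7 + (2/7)*2114**2) = (434786 - 485903)/(-3/7 + (2/7)*4468996) = -51117/(-3/7 + 1276856) = -51117/8937989/7 = -51117*7/8937989 = -357819/8937989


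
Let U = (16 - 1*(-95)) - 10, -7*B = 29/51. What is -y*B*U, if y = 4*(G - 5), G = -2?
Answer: -11716/51 ≈ -229.73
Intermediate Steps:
B = -29/357 (B = -29/(7*51) = -⅐*29/51 = -29/357 ≈ -0.081233)
y = -28 (y = 4*(-2 - 5) = 4*(-7) = -28)
U = 101 (U = (16 + 95) - 10 = 111 - 10 = 101)
-y*B*U = -(-28*(-29/357))*101 = -116*101/51 = -1*11716/51 = -11716/51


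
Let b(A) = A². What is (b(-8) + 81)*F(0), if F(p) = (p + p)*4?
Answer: 0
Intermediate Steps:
F(p) = 8*p (F(p) = (2*p)*4 = 8*p)
(b(-8) + 81)*F(0) = ((-8)² + 81)*(8*0) = (64 + 81)*0 = 145*0 = 0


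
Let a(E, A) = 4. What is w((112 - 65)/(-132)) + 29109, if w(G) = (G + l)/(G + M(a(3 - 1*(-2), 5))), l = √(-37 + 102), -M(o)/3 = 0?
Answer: 29110 - 132*√65/47 ≈ 29087.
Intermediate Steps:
M(o) = 0 (M(o) = -3*0 = 0)
l = √65 ≈ 8.0623
w(G) = (G + √65)/G (w(G) = (G + √65)/(G + 0) = (G + √65)/G)
w((112 - 65)/(-132)) + 29109 = ((112 - 65)/(-132) + √65)/(((112 - 65)/(-132))) + 29109 = (47*(-1/132) + √65)/((47*(-1/132))) + 29109 = (-47/132 + √65)/(-47/132) + 29109 = -132*(-47/132 + √65)/47 + 29109 = (1 - 132*√65/47) + 29109 = 29110 - 132*√65/47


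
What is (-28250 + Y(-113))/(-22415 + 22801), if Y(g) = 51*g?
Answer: -34013/386 ≈ -88.117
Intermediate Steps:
(-28250 + Y(-113))/(-22415 + 22801) = (-28250 + 51*(-113))/(-22415 + 22801) = (-28250 - 5763)/386 = -34013*1/386 = -34013/386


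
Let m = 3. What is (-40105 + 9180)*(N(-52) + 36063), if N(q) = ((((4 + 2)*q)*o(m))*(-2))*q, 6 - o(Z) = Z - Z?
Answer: 4905478125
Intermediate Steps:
o(Z) = 6 (o(Z) = 6 - (Z - Z) = 6 - 1*0 = 6 + 0 = 6)
N(q) = -72*q**2 (N(q) = ((((4 + 2)*q)*6)*(-2))*q = (((6*q)*6)*(-2))*q = ((36*q)*(-2))*q = (-72*q)*q = -72*q**2)
(-40105 + 9180)*(N(-52) + 36063) = (-40105 + 9180)*(-72*(-52)**2 + 36063) = -30925*(-72*2704 + 36063) = -30925*(-194688 + 36063) = -30925*(-158625) = 4905478125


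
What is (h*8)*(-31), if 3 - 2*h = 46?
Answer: 5332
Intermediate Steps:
h = -43/2 (h = 3/2 - ½*46 = 3/2 - 23 = -43/2 ≈ -21.500)
(h*8)*(-31) = -43/2*8*(-31) = -172*(-31) = 5332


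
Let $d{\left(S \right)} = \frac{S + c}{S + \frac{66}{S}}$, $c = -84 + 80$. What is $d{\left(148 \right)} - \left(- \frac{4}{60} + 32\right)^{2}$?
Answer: $- \frac{503602357}{494325} \approx -1018.8$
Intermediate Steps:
$c = -4$
$d{\left(S \right)} = \frac{-4 + S}{S + \frac{66}{S}}$ ($d{\left(S \right)} = \frac{S - 4}{S + \frac{66}{S}} = \frac{-4 + S}{S + \frac{66}{S}}$)
$d{\left(148 \right)} - \left(- \frac{4}{60} + 32\right)^{2} = \frac{148 \left(-4 + 148\right)}{66 + 148^{2}} - \left(- \frac{4}{60} + 32\right)^{2} = 148 \frac{1}{66 + 21904} \cdot 144 - \left(\left(-4\right) \frac{1}{60} + 32\right)^{2} = 148 \cdot \frac{1}{21970} \cdot 144 - \left(- \frac{1}{15} + 32\right)^{2} = 148 \cdot \frac{1}{21970} \cdot 144 - \left(\frac{479}{15}\right)^{2} = \frac{10656}{10985} - \frac{229441}{225} = - \frac{503602357}{494325}$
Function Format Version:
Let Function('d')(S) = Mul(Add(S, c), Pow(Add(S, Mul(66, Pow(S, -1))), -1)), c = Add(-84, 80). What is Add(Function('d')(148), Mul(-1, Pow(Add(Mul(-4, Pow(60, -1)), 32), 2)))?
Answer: Rational(-503602357, 494325) ≈ -1018.8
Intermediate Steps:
c = -4
Function('d')(S) = Mul(Pow(Add(S, Mul(66, Pow(S, -1))), -1), Add(-4, S)) (Function('d')(S) = Mul(Add(S, -4), Pow(Add(S, Mul(66, Pow(S, -1))), -1)) = Mul(Add(-4, S), Pow(Add(S, Mul(66, Pow(S, -1))), -1)) = Mul(Pow(Add(S, Mul(66, Pow(S, -1))), -1), Add(-4, S)))
Add(Function('d')(148), Mul(-1, Pow(Add(Mul(-4, Pow(60, -1)), 32), 2))) = Add(Mul(148, Pow(Add(66, Pow(148, 2)), -1), Add(-4, 148)), Mul(-1, Pow(Add(Mul(-4, Pow(60, -1)), 32), 2))) = Add(Mul(148, Pow(Add(66, 21904), -1), 144), Mul(-1, Pow(Add(Mul(-4, Rational(1, 60)), 32), 2))) = Add(Mul(148, Pow(21970, -1), 144), Mul(-1, Pow(Add(Rational(-1, 15), 32), 2))) = Add(Mul(148, Rational(1, 21970), 144), Mul(-1, Pow(Rational(479, 15), 2))) = Add(Rational(10656, 10985), Mul(-1, Rational(229441, 225))) = Add(Rational(10656, 10985), Rational(-229441, 225)) = Rational(-503602357, 494325)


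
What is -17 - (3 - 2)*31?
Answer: -48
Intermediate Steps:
-17 - (3 - 2)*31 = -17 - 1*1*31 = -17 - 1*31 = -17 - 31 = -48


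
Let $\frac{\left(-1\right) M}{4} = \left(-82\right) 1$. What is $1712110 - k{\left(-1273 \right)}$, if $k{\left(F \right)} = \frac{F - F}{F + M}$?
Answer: $1712110$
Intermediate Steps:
$M = 328$ ($M = - 4 \left(\left(-82\right) 1\right) = \left(-4\right) \left(-82\right) = 328$)
$k{\left(F \right)} = 0$ ($k{\left(F \right)} = \frac{F - F}{F + 328} = \frac{0}{328 + F} = 0$)
$1712110 - k{\left(-1273 \right)} = 1712110 - 0 = 1712110 + 0 = 1712110$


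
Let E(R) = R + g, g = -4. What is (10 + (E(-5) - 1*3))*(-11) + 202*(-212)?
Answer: -42802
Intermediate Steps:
E(R) = -4 + R (E(R) = R - 4 = -4 + R)
(10 + (E(-5) - 1*3))*(-11) + 202*(-212) = (10 + ((-4 - 5) - 1*3))*(-11) + 202*(-212) = (10 + (-9 - 3))*(-11) - 42824 = (10 - 12)*(-11) - 42824 = -2*(-11) - 42824 = 22 - 42824 = -42802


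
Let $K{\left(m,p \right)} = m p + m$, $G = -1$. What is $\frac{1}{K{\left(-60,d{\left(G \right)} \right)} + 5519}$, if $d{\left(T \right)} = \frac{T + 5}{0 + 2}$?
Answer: $\frac{1}{5339} \approx 0.0001873$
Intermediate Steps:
$d{\left(T \right)} = \frac{5}{2} + \frac{T}{2}$ ($d{\left(T \right)} = \frac{5 + T}{2} = \left(5 + T\right) \frac{1}{2} = \frac{5}{2} + \frac{T}{2}$)
$K{\left(m,p \right)} = m + m p$
$\frac{1}{K{\left(-60,d{\left(G \right)} \right)} + 5519} = \frac{1}{- 60 \left(1 + \left(\frac{5}{2} + \frac{1}{2} \left(-1\right)\right)\right) + 5519} = \frac{1}{- 60 \left(1 + \left(\frac{5}{2} - \frac{1}{2}\right)\right) + 5519} = \frac{1}{- 60 \left(1 + 2\right) + 5519} = \frac{1}{\left(-60\right) 3 + 5519} = \frac{1}{-180 + 5519} = \frac{1}{5339}$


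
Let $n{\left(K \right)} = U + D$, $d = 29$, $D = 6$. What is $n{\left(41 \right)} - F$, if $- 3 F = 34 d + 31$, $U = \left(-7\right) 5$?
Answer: $310$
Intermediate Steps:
$U = -35$
$n{\left(K \right)} = -29$ ($n{\left(K \right)} = -35 + 6 = -29$)
$F = -339$ ($F = - \frac{34 \cdot 29 + 31}{3} = - \frac{986 + 31}{3} = \left(- \frac{1}{3}\right) 1017 = -339$)
$n{\left(41 \right)} - F = -29 - -339 = -29 + 339 = 310$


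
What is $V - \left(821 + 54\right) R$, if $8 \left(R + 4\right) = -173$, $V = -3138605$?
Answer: $- \frac{24929465}{8} \approx -3.1162 \cdot 10^{6}$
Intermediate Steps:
$R = - \frac{205}{8}$ ($R = -4 + \frac{1}{8} \left(-173\right) = -4 - \frac{173}{8} = - \frac{205}{8} \approx -25.625$)
$V - \left(821 + 54\right) R = -3138605 - \left(821 + 54\right) \left(- \frac{205}{8}\right) = -3138605 - 875 \left(- \frac{205}{8}\right) = -3138605 - - \frac{179375}{8} = -3138605 + \frac{179375}{8} = - \frac{24929465}{8}$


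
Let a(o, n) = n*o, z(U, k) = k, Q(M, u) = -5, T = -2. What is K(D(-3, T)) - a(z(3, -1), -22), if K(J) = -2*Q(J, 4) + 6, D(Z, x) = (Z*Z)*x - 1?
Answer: -6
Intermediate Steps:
D(Z, x) = -1 + x*Z² (D(Z, x) = Z²*x - 1 = x*Z² - 1 = -1 + x*Z²)
K(J) = 16 (K(J) = -2*(-5) + 6 = 10 + 6 = 16)
K(D(-3, T)) - a(z(3, -1), -22) = 16 - (-22)*(-1) = 16 - 1*22 = 16 - 22 = -6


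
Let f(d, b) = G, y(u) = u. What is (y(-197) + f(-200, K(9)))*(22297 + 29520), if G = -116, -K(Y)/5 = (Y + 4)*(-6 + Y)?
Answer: -16218721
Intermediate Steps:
K(Y) = -5*(-6 + Y)*(4 + Y) (K(Y) = -5*(Y + 4)*(-6 + Y) = -5*(4 + Y)*(-6 + Y) = -5*(-6 + Y)*(4 + Y))
f(d, b) = -116
(y(-197) + f(-200, K(9)))*(22297 + 29520) = (-197 - 116)*(22297 + 29520) = -313*51817 = -16218721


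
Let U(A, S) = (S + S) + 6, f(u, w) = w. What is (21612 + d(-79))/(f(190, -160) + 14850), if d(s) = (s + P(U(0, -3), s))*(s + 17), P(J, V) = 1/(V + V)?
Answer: 2094321/1160510 ≈ 1.8047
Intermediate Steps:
U(A, S) = 6 + 2*S (U(A, S) = 2*S + 6 = 6 + 2*S)
P(J, V) = 1/(2*V)
d(s) = (17 + s)*(s + 1/(2*s)) (d(s) = (s + 1/(2*s))*(s + 17) = (s + 1/(2*s))*(17 + s) = (17 + s)*(s + 1/(2*s)))
(21612 + d(-79))/(f(190, -160) + 14850) = (21612 + (½ + (-79)² + 17*(-79) + (17/2)/(-79)))/(-160 + 14850) = (21612 + (½ + 6241 - 1343 + (17/2)*(-1/79)))/14690 = (21612 + (½ + 6241 - 1343 - 17/158))*(1/14690) = (21612 + 386973/79)*(1/14690) = (2094321/79)*(1/14690) = 2094321/1160510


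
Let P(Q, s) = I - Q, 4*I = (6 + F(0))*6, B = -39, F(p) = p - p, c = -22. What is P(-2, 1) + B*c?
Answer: 869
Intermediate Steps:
F(p) = 0
I = 9 (I = ((6 + 0)*6)/4 = (6*6)/4 = (¼)*36 = 9)
P(Q, s) = 9 - Q
P(-2, 1) + B*c = (9 - 1*(-2)) - 39*(-22) = (9 + 2) + 858 = 11 + 858 = 869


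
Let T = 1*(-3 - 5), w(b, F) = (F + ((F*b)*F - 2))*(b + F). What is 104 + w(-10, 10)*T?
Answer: 104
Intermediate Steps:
w(b, F) = (F + b)*(-2 + F + b*F²) (w(b, F) = (F + (b*F² - 2))*(F + b) = (F + (-2 + b*F²))*(F + b) = (-2 + F + b*F²)*(F + b) = (F + b)*(-2 + F + b*F²))
T = -8 (T = 1*(-8) = -8)
104 + w(-10, 10)*T = 104 + (10² - 2*10 - 2*(-10) + 10*(-10) - 10*10³ + 10²*(-10)²)*(-8) = 104 + (100 - 20 + 20 - 100 - 10*1000 + 100*100)*(-8) = 104 + (100 - 20 + 20 - 100 - 10000 + 10000)*(-8) = 104 + 0*(-8) = 104 + 0 = 104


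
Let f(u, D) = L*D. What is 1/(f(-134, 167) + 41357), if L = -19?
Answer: 1/38184 ≈ 2.6189e-5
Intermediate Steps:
f(u, D) = -19*D
1/(f(-134, 167) + 41357) = 1/(-19*167 + 41357) = 1/(-3173 + 41357) = 1/38184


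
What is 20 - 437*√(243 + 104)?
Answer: 20 - 437*√347 ≈ -8120.4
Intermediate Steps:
20 - 437*√(243 + 104) = 20 - 437*√347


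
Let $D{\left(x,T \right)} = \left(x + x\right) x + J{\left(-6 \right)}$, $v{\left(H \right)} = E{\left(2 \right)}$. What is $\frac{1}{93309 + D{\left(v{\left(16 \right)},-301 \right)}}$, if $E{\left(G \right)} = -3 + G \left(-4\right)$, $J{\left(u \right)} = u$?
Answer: $\frac{1}{93545} \approx 1.069 \cdot 10^{-5}$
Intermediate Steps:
$E{\left(G \right)} = -3 - 4 G$
$v{\left(H \right)} = -11$ ($v{\left(H \right)} = -3 - 8 = -11$)
$D{\left(x,T \right)} = -6 + 2 x^{2}$ ($D{\left(x,T \right)} = \left(x + x\right) x - 6 = 2 x x - 6 = 2 x^{2} - 6 = -6 + 2 x^{2}$)
$\frac{1}{93309 + D{\left(v{\left(16 \right)},-301 \right)}} = \frac{1}{93309 - \left(6 - 2 \left(-11\right)^{2}\right)} = \frac{1}{93309 + \left(-6 + 2 \cdot 121\right)} = \frac{1}{93309 + \left(-6 + 242\right)} = \frac{1}{93309 + 236} = \frac{1}{93545}$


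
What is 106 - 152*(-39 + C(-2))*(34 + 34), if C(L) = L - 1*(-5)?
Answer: 372202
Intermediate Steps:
C(L) = 5 + L (C(L) = L + 5 = 5 + L)
106 - 152*(-39 + C(-2))*(34 + 34) = 106 - 152*(-39 + (5 - 2))*(34 + 34) = 106 - 152*(-39 + 3)*68 = 106 - (-5472)*68 = 106 - 152*(-2448) = 106 + 372096 = 372202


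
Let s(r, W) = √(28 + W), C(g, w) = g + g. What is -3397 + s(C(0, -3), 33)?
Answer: -3397 + √61 ≈ -3389.2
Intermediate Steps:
C(g, w) = 2*g
-3397 + s(C(0, -3), 33) = -3397 + √(28 + 33) = -3397 + √61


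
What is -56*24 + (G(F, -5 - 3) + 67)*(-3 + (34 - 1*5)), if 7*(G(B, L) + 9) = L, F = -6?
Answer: 940/7 ≈ 134.29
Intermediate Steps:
G(B, L) = -9 + L/7
-56*24 + (G(F, -5 - 3) + 67)*(-3 + (34 - 1*5)) = -56*24 + ((-9 + (-5 - 3)/7) + 67)*(-3 + (34 - 1*5)) = -1344 + ((-9 + (1/7)*(-8)) + 67)*(-3 + (34 - 5)) = -1344 + ((-9 - 8/7) + 67)*(-3 + 29) = -1344 + (-71/7 + 67)*26 = -1344 + (398/7)*26 = -1344 + 10348/7 = 940/7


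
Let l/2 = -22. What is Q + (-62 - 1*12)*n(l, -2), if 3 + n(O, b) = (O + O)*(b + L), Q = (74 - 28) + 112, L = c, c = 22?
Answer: 130620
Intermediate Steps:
l = -44 (l = 2*(-22) = -44)
L = 22
Q = 158 (Q = 46 + 112 = 158)
n(O, b) = -3 + 2*O*(22 + b) (n(O, b) = -3 + (O + O)*(b + 22) = -3 + (2*O)*(22 + b) = -3 + 2*O*(22 + b))
Q + (-62 - 1*12)*n(l, -2) = 158 + (-62 - 1*12)*(-3 + 44*(-44) + 2*(-44)*(-2)) = 158 + (-62 - 12)*(-3 - 1936 + 176) = 158 - 74*(-1763) = 158 + 130462 = 130620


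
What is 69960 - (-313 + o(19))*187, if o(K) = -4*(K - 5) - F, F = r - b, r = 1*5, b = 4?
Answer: 139150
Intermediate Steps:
r = 5
F = 1 (F = 5 - 1*4 = 5 - 4 = 1)
o(K) = 19 - 4*K (o(K) = -4*(K - 5) - 1*1 = -4*(-5 + K) - 1 = (20 - 4*K) - 1 = 19 - 4*K)
69960 - (-313 + o(19))*187 = 69960 - (-313 + (19 - 4*19))*187 = 69960 - (-313 + (19 - 76))*187 = 69960 - (-313 - 57)*187 = 69960 - (-370)*187 = 69960 - 1*(-69190) = 69960 + 69190 = 139150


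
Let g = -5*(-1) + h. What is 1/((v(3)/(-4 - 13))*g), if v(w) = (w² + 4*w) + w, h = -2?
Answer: -17/72 ≈ -0.23611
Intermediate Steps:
g = 3 (g = -5*(-1) - 2 = 5 - 2 = 3)
v(w) = w² + 5*w
1/((v(3)/(-4 - 13))*g) = 1/(((3*(5 + 3))/(-4 - 13))*3) = 1/(((3*8)/(-17))*3) = 1/((24*(-1/17))*3) = 1/(-24/17*3) = 1/(-72/17) = -17/72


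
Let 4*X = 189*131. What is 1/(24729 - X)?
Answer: 4/74157 ≈ 5.3940e-5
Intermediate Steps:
X = 24759/4 (X = (189*131)/4 = (1/4)*24759 = 24759/4 ≈ 6189.8)
1/(24729 - X) = 1/(24729 - 1*24759/4) = 1/(24729 - 24759/4) = 1/(74157/4) = 4/74157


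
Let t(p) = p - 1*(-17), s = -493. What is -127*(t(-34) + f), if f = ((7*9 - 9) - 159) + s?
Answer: 78105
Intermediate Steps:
f = -598 (f = ((7*9 - 9) - 159) - 493 = ((63 - 9) - 159) - 493 = (54 - 159) - 493 = -105 - 493 = -598)
t(p) = 17 + p (t(p) = p + 17 = 17 + p)
-127*(t(-34) + f) = -127*((17 - 34) - 598) = -127*(-17 - 598) = -127*(-615) = 78105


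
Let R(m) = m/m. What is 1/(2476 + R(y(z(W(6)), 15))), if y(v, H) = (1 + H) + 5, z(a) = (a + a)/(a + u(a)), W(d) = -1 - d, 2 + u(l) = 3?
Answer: 1/2477 ≈ 0.00040371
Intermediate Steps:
u(l) = 1 (u(l) = -2 + 3 = 1)
z(a) = 2*a/(1 + a) (z(a) = (a + a)/(a + 1) = (2*a)/(1 + a) = 2*a/(1 + a))
y(v, H) = 6 + H
R(m) = 1
1/(2476 + R(y(z(W(6)), 15))) = 1/(2476 + 1) = 1/2477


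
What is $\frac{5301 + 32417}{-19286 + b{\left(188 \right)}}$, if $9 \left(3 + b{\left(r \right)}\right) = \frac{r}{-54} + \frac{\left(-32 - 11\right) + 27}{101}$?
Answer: $- \frac{925712874}{473419853} \approx -1.9554$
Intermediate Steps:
$b{\left(r \right)} = - \frac{2743}{909} - \frac{r}{486}$ ($b{\left(r \right)} = -3 + \frac{\frac{r}{-54} + \frac{\left(-32 - 11\right) + 27}{101}}{9} = -3 + \frac{r \left(- \frac{1}{54}\right) + \left(-43 + 27\right) \frac{1}{101}}{9} = -3 + \frac{- \frac{r}{54} - \frac{16}{101}}{9} = -3 + \frac{- \frac{16}{101} - \frac{r}{54}}{9} = -3 - \left(\frac{16}{909} + \frac{r}{486}\right) = - \frac{2743}{909} - \frac{r}{486}$)
$\frac{5301 + 32417}{-19286 + b{\left(188 \right)}} = \frac{5301 + 32417}{-19286 - \frac{83555}{24543}} = \frac{37718}{-19286 - \frac{83555}{24543}} = \frac{37718}{- \frac{473419853}{24543}} = 37718 \left(- \frac{24543}{473419853}\right) = - \frac{925712874}{473419853}$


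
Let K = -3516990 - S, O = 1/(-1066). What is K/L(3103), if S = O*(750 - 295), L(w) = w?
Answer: -288393145/254446 ≈ -1133.4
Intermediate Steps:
O = -1/1066 ≈ -0.00093809
S = -35/82 (S = -(750 - 295)/1066 = -1/1066*455 = -35/82 ≈ -0.42683)
K = -288393145/82 (K = -3516990 - 1*(-35/82) = -3516990 + 35/82 = -288393145/82 ≈ -3.5170e+6)
K/L(3103) = -288393145/82/3103 = -288393145/82*1/3103 = -288393145/254446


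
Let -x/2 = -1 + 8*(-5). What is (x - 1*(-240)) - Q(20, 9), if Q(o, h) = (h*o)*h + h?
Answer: -1307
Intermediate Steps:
Q(o, h) = h + o*h**2 (Q(o, h) = o*h**2 + h = h + o*h**2)
x = 82 (x = -2*(-1 + 8*(-5)) = -2*(-1 - 40) = -2*(-41) = 82)
(x - 1*(-240)) - Q(20, 9) = (82 - 1*(-240)) - 9*(1 + 9*20) = (82 + 240) - 9*(1 + 180) = 322 - 9*181 = 322 - 1*1629 = 322 - 1629 = -1307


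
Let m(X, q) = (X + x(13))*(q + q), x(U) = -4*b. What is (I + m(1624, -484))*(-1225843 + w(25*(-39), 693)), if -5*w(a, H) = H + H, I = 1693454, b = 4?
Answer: -167868116582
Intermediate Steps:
x(U) = -16 (x(U) = -4*4 = -16)
m(X, q) = 2*q*(-16 + X) (m(X, q) = (X - 16)*(q + q) = (-16 + X)*(2*q) = 2*q*(-16 + X))
w(a, H) = -2*H/5 (w(a, H) = -(H + H)/5 = -2*H/5)
(I + m(1624, -484))*(-1225843 + w(25*(-39), 693)) = (1693454 + 2*(-484)*(-16 + 1624))*(-1225843 - ⅖*693) = (1693454 + 2*(-484)*1608)*(-1225843 - 1386/5) = (1693454 - 1556544)*(-6130601/5) = 136910*(-6130601/5) = -167868116582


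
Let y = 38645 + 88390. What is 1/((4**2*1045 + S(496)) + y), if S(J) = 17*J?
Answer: 1/152187 ≈ 6.5709e-6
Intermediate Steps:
y = 127035
1/((4**2*1045 + S(496)) + y) = 1/((4**2*1045 + 17*496) + 127035) = 1/((16*1045 + 8432) + 127035) = 1/((16720 + 8432) + 127035) = 1/(25152 + 127035) = 1/152187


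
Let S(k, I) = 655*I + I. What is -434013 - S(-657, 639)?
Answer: -853197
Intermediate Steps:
S(k, I) = 656*I
-434013 - S(-657, 639) = -434013 - 656*639 = -434013 - 1*419184 = -434013 - 419184 = -853197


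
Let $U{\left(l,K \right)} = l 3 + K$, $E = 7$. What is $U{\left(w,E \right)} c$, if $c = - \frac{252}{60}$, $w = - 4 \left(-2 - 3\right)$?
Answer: $- \frac{1407}{5} \approx -281.4$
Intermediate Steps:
$w = 20$ ($w = \left(-4\right) \left(-5\right) = 20$)
$U{\left(l,K \right)} = K + 3 l$ ($U{\left(l,K \right)} = 3 l + K = K + 3 l$)
$c = - \frac{21}{5}$ ($c = \left(-252\right) \frac{1}{60} = - \frac{21}{5} \approx -4.2$)
$U{\left(w,E \right)} c = \left(7 + 3 \cdot 20\right) \left(- \frac{21}{5}\right) = \left(7 + 60\right) \left(- \frac{21}{5}\right) = 67 \left(- \frac{21}{5}\right) = - \frac{1407}{5}$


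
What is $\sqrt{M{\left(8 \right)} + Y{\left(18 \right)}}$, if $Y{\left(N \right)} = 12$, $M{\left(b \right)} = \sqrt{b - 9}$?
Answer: $\sqrt{12 + i} \approx 3.4671 + 0.14421 i$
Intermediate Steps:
$M{\left(b \right)} = \sqrt{-9 + b}$
$\sqrt{M{\left(8 \right)} + Y{\left(18 \right)}} = \sqrt{\sqrt{-9 + 8} + 12} = \sqrt{\sqrt{-1} + 12} = \sqrt{i + 12} = \sqrt{12 + i}$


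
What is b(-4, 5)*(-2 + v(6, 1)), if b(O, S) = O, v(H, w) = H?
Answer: -16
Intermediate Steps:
b(-4, 5)*(-2 + v(6, 1)) = -4*(-2 + 6) = -4*4 = -16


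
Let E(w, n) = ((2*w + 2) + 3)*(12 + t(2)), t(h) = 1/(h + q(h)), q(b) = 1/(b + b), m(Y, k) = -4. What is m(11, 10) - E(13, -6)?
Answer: -3508/9 ≈ -389.78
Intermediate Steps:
q(b) = 1/(2*b)
t(h) = 1/(h + 1/(2*h))
E(w, n) = 560/9 + 224*w/9 (E(w, n) = ((2*w + 2) + 3)*(12 + 2*2/(1 + 2*2²)) = ((2 + 2*w) + 3)*(12 + 2*2/(1 + 2*4)) = (5 + 2*w)*(12 + 2*2/(1 + 8)) = (5 + 2*w)*(12 + 2*2/9) = (5 + 2*w)*(12 + 2*2*(⅑)) = (5 + 2*w)*(12 + 4/9) = (5 + 2*w)*(112/9) = 560/9 + 224*w/9)
m(11, 10) - E(13, -6) = -4 - (560/9 + (224/9)*13) = -4 - (560/9 + 2912/9) = -4 - 1*3472/9 = -4 - 3472/9 = -3508/9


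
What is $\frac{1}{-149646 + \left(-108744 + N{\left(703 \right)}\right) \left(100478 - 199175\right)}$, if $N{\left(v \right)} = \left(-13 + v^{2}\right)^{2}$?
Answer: $- \frac{1}{24104726627643030} \approx -4.1486 \cdot 10^{-17}$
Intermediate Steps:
$\frac{1}{-149646 + \left(-108744 + N{\left(703 \right)}\right) \left(100478 - 199175\right)} = \frac{1}{-149646 + \left(-108744 + \left(-13 + 703^{2}\right)^{2}\right) \left(100478 - 199175\right)} = \frac{1}{-149646 + \left(-108744 + \left(-13 + 494209\right)^{2}\right) \left(-98697\right)} = \frac{1}{-149646 + \left(-108744 + 494196^{2}\right) \left(-98697\right)} = \frac{1}{-149646 + \left(-108744 + 244229686416\right) \left(-98697\right)} = \frac{1}{-149646 + 244229577672 \left(-98697\right)} = \frac{1}{-149646 - 24104726627493384} = \frac{1}{-24104726627643030} = - \frac{1}{24104726627643030}$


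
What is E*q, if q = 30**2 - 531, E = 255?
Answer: 94095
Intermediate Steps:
q = 369 (q = 900 - 531 = 369)
E*q = 255*369 = 94095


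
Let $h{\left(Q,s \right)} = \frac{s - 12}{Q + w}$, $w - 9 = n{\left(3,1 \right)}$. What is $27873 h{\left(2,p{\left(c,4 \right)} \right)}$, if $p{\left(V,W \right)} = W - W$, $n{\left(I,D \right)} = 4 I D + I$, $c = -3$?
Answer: $- \frac{167238}{13} \approx -12864.0$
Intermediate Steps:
$n{\left(I,D \right)} = I + 4 D I$ ($n{\left(I,D \right)} = 4 D I + I = I + 4 D I$)
$w = 24$ ($w = 9 + 3 \left(1 + 4 \cdot 1\right) = 9 + 3 \left(1 + 4\right) = 9 + 3 \cdot 5 = 9 + 15 = 24$)
$p{\left(V,W \right)} = 0$
$h{\left(Q,s \right)} = \frac{-12 + s}{24 + Q}$ ($h{\left(Q,s \right)} = \frac{s - 12}{Q + 24} = \frac{-12 + s}{24 + Q}$)
$27873 h{\left(2,p{\left(c,4 \right)} \right)} = 27873 \frac{-12 + 0}{24 + 2} = 27873 \cdot \frac{1}{26} \left(-12\right) = 27873 \left(- \frac{6}{13}\right) = - \frac{167238}{13}$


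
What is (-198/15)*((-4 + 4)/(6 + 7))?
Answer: 0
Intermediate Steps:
(-198/15)*((-4 + 4)/(6 + 7)) = (-198/15)*(0/13) = (-9*22/15)*(0*(1/13)) = -66/5*0 = 0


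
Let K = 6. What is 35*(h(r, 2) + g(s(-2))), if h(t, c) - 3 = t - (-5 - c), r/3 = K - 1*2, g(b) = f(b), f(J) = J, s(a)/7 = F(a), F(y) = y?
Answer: 280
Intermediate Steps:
s(a) = 7*a
g(b) = b
r = 12 (r = 3*(6 - 1*2) = 3*(6 - 2) = 3*4 = 12)
h(t, c) = 8 + c + t (h(t, c) = 3 + (t - (-5 - c)) = 3 + (t + (5 + c)) = 3 + (5 + c + t) = 8 + c + t)
35*(h(r, 2) + g(s(-2))) = 35*((8 + 2 + 12) + 7*(-2)) = 35*(22 - 14) = 35*8 = 280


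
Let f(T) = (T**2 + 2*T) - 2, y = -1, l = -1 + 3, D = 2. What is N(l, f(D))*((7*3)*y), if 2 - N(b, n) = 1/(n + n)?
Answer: -161/4 ≈ -40.250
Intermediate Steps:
l = 2
f(T) = -2 + T**2 + 2*T
N(b, n) = 2 - 1/(2*n) (N(b, n) = 2 - 1/(n + n) = 2 - 1/(2*n))
N(l, f(D))*((7*3)*y) = (2 - 1/(2*(-2 + 2**2 + 2*2)))*((7*3)*(-1)) = (2 - 1/(2*(-2 + 4 + 4)))*(21*(-1)) = (2 - 1/2/6)*(-21) = (2 - 1/2*1/6)*(-21) = (2 - 1/12)*(-21) = (23/12)*(-21) = -161/4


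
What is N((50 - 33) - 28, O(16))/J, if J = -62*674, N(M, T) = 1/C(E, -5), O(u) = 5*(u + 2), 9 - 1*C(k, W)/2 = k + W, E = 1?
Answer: -1/1086488 ≈ -9.2040e-7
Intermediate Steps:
C(k, W) = 18 - 2*W - 2*k (C(k, W) = 18 - 2*(k + W) = 18 - 2*(W + k) = 18 + (-2*W - 2*k) = 18 - 2*W - 2*k)
O(u) = 10 + 5*u (O(u) = 5*(2 + u) = 10 + 5*u)
N(M, T) = 1/26 (N(M, T) = 1/(18 - 2*(-5) - 2*1) = 1/(18 + 10 - 2) = 1/26)
J = -41788
N((50 - 33) - 28, O(16))/J = (1/26)/(-41788) = (1/26)*(-1/41788) = -1/1086488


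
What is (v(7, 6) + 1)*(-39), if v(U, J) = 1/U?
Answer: -312/7 ≈ -44.571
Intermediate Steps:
(v(7, 6) + 1)*(-39) = (1/7 + 1)*(-39) = (⅐ + 1)*(-39) = (8/7)*(-39) = -312/7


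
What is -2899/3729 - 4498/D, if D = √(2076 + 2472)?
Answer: -2899/3729 - 2249*√1137/1137 ≈ -67.475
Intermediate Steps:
D = 2*√1137 (D = √4548 = 2*√1137 ≈ 67.439)
-2899/3729 - 4498/D = -2899/3729 - 4498*√1137/2274 = -2899*1/3729 - 2249*√1137/1137 = -2899/3729 - 2249*√1137/1137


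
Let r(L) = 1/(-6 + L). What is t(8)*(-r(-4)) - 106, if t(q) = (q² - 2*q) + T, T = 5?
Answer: -1007/10 ≈ -100.70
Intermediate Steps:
t(q) = 5 + q² - 2*q (t(q) = (q² - 2*q) + 5 = 5 + q² - 2*q)
t(8)*(-r(-4)) - 106 = (5 + 8² - 2*8)*(-1/(-6 - 4)) - 106 = (5 + 64 - 16)*(-1/(-10)) - 106 = 53*(-1*(-⅒)) - 106 = 53*(⅒) - 106 = 53/10 - 106 = -1007/10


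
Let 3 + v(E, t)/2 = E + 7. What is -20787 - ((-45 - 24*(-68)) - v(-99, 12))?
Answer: -22564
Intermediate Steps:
v(E, t) = 8 + 2*E (v(E, t) = -6 + 2*(E + 7) = -6 + 2*(7 + E) = -6 + (14 + 2*E) = 8 + 2*E)
-20787 - ((-45 - 24*(-68)) - v(-99, 12)) = -20787 - ((-45 - 24*(-68)) - (8 + 2*(-99))) = -20787 - ((-45 + 1632) - (8 - 198)) = -20787 - (1587 - 1*(-190)) = -20787 - (1587 + 190) = -20787 - 1*1777 = -20787 - 1777 = -22564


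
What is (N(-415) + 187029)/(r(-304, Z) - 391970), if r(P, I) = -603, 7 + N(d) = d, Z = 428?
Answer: -186607/392573 ≈ -0.47534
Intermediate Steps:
N(d) = -7 + d
(N(-415) + 187029)/(r(-304, Z) - 391970) = ((-7 - 415) + 187029)/(-603 - 391970) = (-422 + 187029)/(-392573) = 186607*(-1/392573) = -186607/392573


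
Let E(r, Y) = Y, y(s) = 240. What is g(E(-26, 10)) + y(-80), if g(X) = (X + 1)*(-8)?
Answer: 152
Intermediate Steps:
g(X) = -8 - 8*X (g(X) = (1 + X)*(-8) = -8 - 8*X)
g(E(-26, 10)) + y(-80) = (-8 - 8*10) + 240 = (-8 - 80) + 240 = -88 + 240 = 152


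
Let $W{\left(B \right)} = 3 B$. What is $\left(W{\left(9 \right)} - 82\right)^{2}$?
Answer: $3025$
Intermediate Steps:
$\left(W{\left(9 \right)} - 82\right)^{2} = \left(3 \cdot 9 - 82\right)^{2} = \left(27 - 82\right)^{2} = \left(-55\right)^{2} = 3025$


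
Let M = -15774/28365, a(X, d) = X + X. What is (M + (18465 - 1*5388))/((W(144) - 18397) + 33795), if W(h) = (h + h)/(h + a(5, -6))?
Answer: 9520108829/11211644450 ≈ 0.84913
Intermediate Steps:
a(X, d) = 2*X
M = -5258/9455 (M = -15774*1/28365 = -5258/9455 ≈ -0.55611)
W(h) = 2*h/(10 + h) (W(h) = (h + h)/(h + 2*5) = (2*h)/(h + 10) = (2*h)/(10 + h) = 2*h/(10 + h))
(M + (18465 - 1*5388))/((W(144) - 18397) + 33795) = (-5258/9455 + (18465 - 1*5388))/((2*144/(10 + 144) - 18397) + 33795) = (-5258/9455 + (18465 - 5388))/((2*144/154 - 18397) + 33795) = (-5258/9455 + 13077)/((2*144*(1/154) - 18397) + 33795) = 123637777/(9455*((144/77 - 18397) + 33795)) = 123637777/(9455*(-1416425/77 + 33795)) = 123637777/(9455*(1185790/77)) = (123637777/9455)*(77/1185790) = 9520108829/11211644450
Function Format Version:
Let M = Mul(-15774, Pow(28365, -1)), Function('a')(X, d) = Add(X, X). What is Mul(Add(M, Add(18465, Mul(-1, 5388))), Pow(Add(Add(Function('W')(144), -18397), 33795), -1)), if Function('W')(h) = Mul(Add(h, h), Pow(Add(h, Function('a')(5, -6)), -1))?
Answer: Rational(9520108829, 11211644450) ≈ 0.84913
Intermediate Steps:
Function('a')(X, d) = Mul(2, X)
M = Rational(-5258, 9455) (M = Mul(-15774, Rational(1, 28365)) = Rational(-5258, 9455) ≈ -0.55611)
Function('W')(h) = Mul(2, h, Pow(Add(10, h), -1)) (Function('W')(h) = Mul(Add(h, h), Pow(Add(h, Mul(2, 5)), -1)) = Mul(Mul(2, h), Pow(Add(h, 10), -1)) = Mul(Mul(2, h), Pow(Add(10, h), -1)) = Mul(2, h, Pow(Add(10, h), -1)))
Mul(Add(M, Add(18465, Mul(-1, 5388))), Pow(Add(Add(Function('W')(144), -18397), 33795), -1)) = Mul(Add(Rational(-5258, 9455), Add(18465, Mul(-1, 5388))), Pow(Add(Add(Mul(2, 144, Pow(Add(10, 144), -1)), -18397), 33795), -1)) = Mul(Add(Rational(-5258, 9455), Add(18465, -5388)), Pow(Add(Add(Mul(2, 144, Pow(154, -1)), -18397), 33795), -1)) = Mul(Add(Rational(-5258, 9455), 13077), Pow(Add(Add(Mul(2, 144, Rational(1, 154)), -18397), 33795), -1)) = Mul(Rational(123637777, 9455), Pow(Add(Add(Rational(144, 77), -18397), 33795), -1)) = Mul(Rational(123637777, 9455), Pow(Add(Rational(-1416425, 77), 33795), -1)) = Mul(Rational(123637777, 9455), Pow(Rational(1185790, 77), -1)) = Mul(Rational(123637777, 9455), Rational(77, 1185790)) = Rational(9520108829, 11211644450)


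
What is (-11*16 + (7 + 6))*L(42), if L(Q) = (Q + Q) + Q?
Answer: -20538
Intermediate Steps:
L(Q) = 3*Q (L(Q) = 2*Q + Q = 3*Q)
(-11*16 + (7 + 6))*L(42) = (-11*16 + (7 + 6))*(3*42) = (-176 + 13)*126 = -163*126 = -20538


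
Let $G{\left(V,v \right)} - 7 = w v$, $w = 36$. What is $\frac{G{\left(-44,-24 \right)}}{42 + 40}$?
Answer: $- \frac{857}{82} \approx -10.451$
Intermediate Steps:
$G{\left(V,v \right)} = 7 + 36 v$
$\frac{G{\left(-44,-24 \right)}}{42 + 40} = \frac{7 + 36 \left(-24\right)}{42 + 40} = \frac{7 - 864}{82} = \left(-857\right) \frac{1}{82} = - \frac{857}{82}$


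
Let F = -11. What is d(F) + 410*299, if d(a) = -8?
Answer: 122582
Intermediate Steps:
d(F) + 410*299 = -8 + 410*299 = -8 + 122590 = 122582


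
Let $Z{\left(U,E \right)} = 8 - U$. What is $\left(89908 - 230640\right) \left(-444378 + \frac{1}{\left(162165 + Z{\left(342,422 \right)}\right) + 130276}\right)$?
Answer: $\frac{18267847358993740}{292107} \approx 6.2538 \cdot 10^{10}$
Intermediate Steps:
$\left(89908 - 230640\right) \left(-444378 + \frac{1}{\left(162165 + Z{\left(342,422 \right)}\right) + 130276}\right) = \left(89908 - 230640\right) \left(-444378 + \frac{1}{\left(162165 + \left(8 - 342\right)\right) + 130276}\right) = - 140732 \left(-444378 + \frac{1}{\left(162165 + \left(8 - 342\right)\right) + 130276}\right) = - 140732 \left(-444378 + \frac{1}{\left(162165 - 334\right) + 130276}\right) = - 140732 \left(-444378 + \frac{1}{161831 + 130276}\right) = - 140732 \left(-444378 + \frac{1}{292107}\right) = \left(-140732\right) \left(- \frac{129805924445}{292107}\right) = \frac{18267847358993740}{292107}$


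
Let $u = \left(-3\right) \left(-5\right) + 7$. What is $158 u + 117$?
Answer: $3593$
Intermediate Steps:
$u = 22$ ($u = 15 + 7 = 22$)
$158 u + 117 = 158 \cdot 22 + 117 = 3476 + 117 = 3593$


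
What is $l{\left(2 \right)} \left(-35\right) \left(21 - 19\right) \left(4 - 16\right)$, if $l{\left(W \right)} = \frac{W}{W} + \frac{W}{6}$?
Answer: $1120$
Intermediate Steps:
$l{\left(W \right)} = 1 + \frac{W}{6}$ ($l{\left(W \right)} = 1 + W \frac{1}{6} = 1 + \frac{W}{6}$)
$l{\left(2 \right)} \left(-35\right) \left(21 - 19\right) \left(4 - 16\right) = \left(1 + \frac{1}{6} \cdot 2\right) \left(-35\right) \left(21 - 19\right) \left(4 - 16\right) = \left(1 + \frac{1}{3}\right) \left(-35\right) 2 \left(-12\right) = \frac{4}{3} \left(-35\right) \left(-24\right) = \left(- \frac{140}{3}\right) \left(-24\right) = 1120$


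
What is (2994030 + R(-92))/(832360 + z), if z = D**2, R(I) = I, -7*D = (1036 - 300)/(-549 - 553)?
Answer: 22269582983081/6191280612532 ≈ 3.5969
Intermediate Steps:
D = 368/3857 (D = -(1036 - 300)/(7*(-549 - 553)) = -736/(7*(-1102)) = -736*(-1)/(7*1102) = -1/7*(-368/551) = 368/3857 ≈ 0.095411)
z = 135424/14876449 (z = (368/3857)**2 = 135424/14876449 ≈ 0.0091033)
(2994030 + R(-92))/(832360 + z) = (2994030 - 92)/(832360 + 135424/14876449) = 2993938/(12382561225064/14876449) = 2993938*(14876449/12382561225064) = 22269582983081/6191280612532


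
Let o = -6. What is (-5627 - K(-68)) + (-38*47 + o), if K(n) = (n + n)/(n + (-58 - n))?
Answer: -215219/29 ≈ -7421.3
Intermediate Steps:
K(n) = -n/29 (K(n) = (2*n)/(-58) = (2*n)*(-1/58) = -n/29)
(-5627 - K(-68)) + (-38*47 + o) = (-5627 - (-1)*(-68)/29) + (-38*47 - 6) = (-5627 - 1*68/29) + (-1786 - 6) = (-5627 - 68/29) - 1792 = -163251/29 - 1792 = -215219/29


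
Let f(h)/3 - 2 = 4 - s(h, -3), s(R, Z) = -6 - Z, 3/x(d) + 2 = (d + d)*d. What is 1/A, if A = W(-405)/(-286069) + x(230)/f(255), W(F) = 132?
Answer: -38912821794/17914565 ≈ -2172.1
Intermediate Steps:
x(d) = 3/(-2 + 2*d**2) (x(d) = 3/(-2 + (d + d)*d) = 3/(-2 + (2*d)*d) = 3/(-2 + 2*d**2))
f(h) = 27 (f(h) = 6 + 3*(4 - (-6 - 1*(-3))) = 6 + 3*(4 - (-6 + 3)) = 6 + 3*(4 - 1*(-3)) = 6 + 3*(4 + 3) = 6 + 3*7 = 6 + 21 = 27)
A = -17914565/38912821794 (A = 132/(-286069) + (3/(2*(-1 + 230**2)))/27 = 132*(-1/286069) + (3/(2*(-1 + 52900)))*(1/27) = -132/286069 + ((3/2)/52899)*(1/27) = -132/286069 + ((3/2)*(1/52899))*(1/27) = -132/286069 + (1/35266)*(1/27) = -132/286069 + 1/952182 = -17914565/38912821794 ≈ -0.00046038)
1/A = 1/(-17914565/38912821794) = -38912821794/17914565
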